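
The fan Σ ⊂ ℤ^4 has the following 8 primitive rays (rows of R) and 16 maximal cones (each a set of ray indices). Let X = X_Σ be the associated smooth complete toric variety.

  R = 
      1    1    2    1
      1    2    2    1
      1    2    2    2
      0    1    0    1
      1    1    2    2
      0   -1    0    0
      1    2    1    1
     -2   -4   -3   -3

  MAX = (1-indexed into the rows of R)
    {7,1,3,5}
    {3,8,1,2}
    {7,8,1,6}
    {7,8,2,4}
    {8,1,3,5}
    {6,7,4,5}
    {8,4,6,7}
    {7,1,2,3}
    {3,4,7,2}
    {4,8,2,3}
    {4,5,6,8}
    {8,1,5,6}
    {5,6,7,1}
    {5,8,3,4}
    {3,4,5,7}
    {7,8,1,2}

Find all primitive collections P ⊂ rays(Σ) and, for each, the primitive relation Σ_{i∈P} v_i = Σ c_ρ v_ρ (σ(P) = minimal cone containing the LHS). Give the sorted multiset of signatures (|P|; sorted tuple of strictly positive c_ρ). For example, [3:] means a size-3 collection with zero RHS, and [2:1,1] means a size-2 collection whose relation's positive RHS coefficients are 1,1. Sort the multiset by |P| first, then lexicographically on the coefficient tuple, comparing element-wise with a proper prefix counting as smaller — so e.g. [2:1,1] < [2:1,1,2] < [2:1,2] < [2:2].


|primitive collections| = 6. Relations:

  P={1,4}:  v_{1} + v_{4} = v_{3}  ⇒ sig = [2:1]
  P={2,6}:  v_{2} + v_{6} = v_{1}  ⇒ sig = [2:1]
  P={3,6}:  v_{3} + v_{6} = v_{5}  ⇒ sig = [2:1]
  P={2,5}:  v_{2} + v_{5} = v_{1} + v_{3}  ⇒ sig = [2:1,1]
  P={3,7,8}:  v_{3} + v_{7} + v_{8} = 0  ⇒ sig = [3:]
  P={5,7,8}:  v_{5} + v_{7} + v_{8} = v_{6}  ⇒ sig = [3:1]

Sorted signature multiset PRS(X):
[[2:1], [2:1], [2:1], [2:1,1], [3:], [3:1]]


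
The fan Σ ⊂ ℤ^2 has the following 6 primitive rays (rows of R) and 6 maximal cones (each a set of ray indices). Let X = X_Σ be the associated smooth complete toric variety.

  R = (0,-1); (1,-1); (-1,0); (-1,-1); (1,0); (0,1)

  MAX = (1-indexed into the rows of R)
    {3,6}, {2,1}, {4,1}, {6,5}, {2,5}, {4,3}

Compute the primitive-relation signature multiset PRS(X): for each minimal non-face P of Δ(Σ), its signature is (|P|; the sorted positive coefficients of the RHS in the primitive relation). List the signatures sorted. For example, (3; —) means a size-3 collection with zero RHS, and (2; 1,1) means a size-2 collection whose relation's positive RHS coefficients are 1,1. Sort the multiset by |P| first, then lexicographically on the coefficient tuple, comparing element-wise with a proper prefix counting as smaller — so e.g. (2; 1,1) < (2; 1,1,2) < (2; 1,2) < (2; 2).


Minimal non-faces — 9 found among 6 rays, 6 max cones:

  P={1,6}:  v_{1} + v_{6} = 0 ; sig = (2; —)
  P={3,5}:  v_{3} + v_{5} = 0 ; sig = (2; —)
  P={1,3}:  v_{1} + v_{3} = v_{4} ; sig = (2; 1)
  P={1,5}:  v_{1} + v_{5} = v_{2} ; sig = (2; 1)
  P={2,3}:  v_{2} + v_{3} = v_{1} ; sig = (2; 1)
  P={2,6}:  v_{2} + v_{6} = v_{5} ; sig = (2; 1)
  P={4,5}:  v_{4} + v_{5} = v_{1} ; sig = (2; 1)
  P={4,6}:  v_{4} + v_{6} = v_{3} ; sig = (2; 1)
  P={2,4}:  v_{2} + v_{4} = 2·v_{1} ; sig = (2; 2)

Hence PRS(X_Σ) =
[(2; —), (2; —), (2; 1), (2; 1), (2; 1), (2; 1), (2; 1), (2; 1), (2; 2)]


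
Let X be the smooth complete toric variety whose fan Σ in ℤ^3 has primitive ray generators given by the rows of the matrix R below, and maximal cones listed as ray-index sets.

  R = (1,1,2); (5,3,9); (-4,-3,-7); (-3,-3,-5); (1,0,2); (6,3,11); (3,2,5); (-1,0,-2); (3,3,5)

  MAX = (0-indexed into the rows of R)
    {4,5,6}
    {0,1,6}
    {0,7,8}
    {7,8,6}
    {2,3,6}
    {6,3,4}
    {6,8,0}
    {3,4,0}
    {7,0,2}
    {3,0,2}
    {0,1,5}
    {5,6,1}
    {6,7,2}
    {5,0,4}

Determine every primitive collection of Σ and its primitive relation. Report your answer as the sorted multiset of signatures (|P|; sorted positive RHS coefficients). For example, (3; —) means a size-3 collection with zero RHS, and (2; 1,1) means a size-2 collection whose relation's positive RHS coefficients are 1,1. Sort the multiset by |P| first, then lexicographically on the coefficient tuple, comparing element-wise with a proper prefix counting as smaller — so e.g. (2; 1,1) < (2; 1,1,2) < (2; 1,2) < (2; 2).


Primitive collections (20):

  {3,8}:  v_{3} + v_{8} = 0  →  sig = (2; —)
  {4,7}:  v_{4} + v_{7} = 0  →  sig = (2; —)
  {1,2}:  v_{1} + v_{2} = v_{4}  →  sig = (2; 1)
  {1,4}:  v_{1} + v_{4} = v_{5}  →  sig = (2; 1)
  {2,4}:  v_{2} + v_{4} = v_{3}  →  sig = (2; 1)
  {2,8}:  v_{2} + v_{8} = v_{7}  →  sig = (2; 1)
  {3,7}:  v_{3} + v_{7} = v_{2}  →  sig = (2; 1)
  {5,7}:  v_{5} + v_{7} = v_{1}  →  sig = (2; 1)
  {1,7}:  v_{1} + v_{7} = v_{0} + v_{6}  →  sig = (2; 1,1)
  {4,8}:  v_{4} + v_{8} = v_{0} + v_{6}  →  sig = (2; 1,1)
  {5,8}:  v_{5} + v_{8} = v_{0} + v_{1} + v_{6}  →  sig = (2; 1,1,1)
  {1,3}:  v_{1} + v_{3} = 2·v_{4}  →  sig = (2; 2)
  {2,5}:  v_{2} + v_{5} = 2·v_{4}  →  sig = (2; 2)
  {1,8}:  v_{1} + v_{8} = 2·v_{0} + 2·v_{6}  →  sig = (2; 2,2)
  {3,5}:  v_{3} + v_{5} = 3·v_{4}  →  sig = (2; 3)
  {0,2,6}:  v_{0} + v_{2} + v_{6} = 0  →  sig = (3; —)
  {0,3,6}:  v_{0} + v_{3} + v_{6} = v_{4}  →  sig = (3; 1)
  {0,4,6}:  v_{0} + v_{4} + v_{6} = v_{1}  →  sig = (3; 1)
  {0,6,7}:  v_{0} + v_{6} + v_{7} = v_{8}  →  sig = (3; 1)
  {0,5,6}:  v_{0} + v_{5} + v_{6} = 2·v_{1}  →  sig = (3; 2)

Signatures (|P|; sorted positive RHS coefficients), sorted:
    |P|=2: 15 collections, coeffs (), (), (1), (1), (1), (1), (1), (1), (1,1), (1,1), (1,1,1), (2), (2), (2,2), (3)
    |P|=3: 5 collections, coeffs (), (1), (1), (1), (2)


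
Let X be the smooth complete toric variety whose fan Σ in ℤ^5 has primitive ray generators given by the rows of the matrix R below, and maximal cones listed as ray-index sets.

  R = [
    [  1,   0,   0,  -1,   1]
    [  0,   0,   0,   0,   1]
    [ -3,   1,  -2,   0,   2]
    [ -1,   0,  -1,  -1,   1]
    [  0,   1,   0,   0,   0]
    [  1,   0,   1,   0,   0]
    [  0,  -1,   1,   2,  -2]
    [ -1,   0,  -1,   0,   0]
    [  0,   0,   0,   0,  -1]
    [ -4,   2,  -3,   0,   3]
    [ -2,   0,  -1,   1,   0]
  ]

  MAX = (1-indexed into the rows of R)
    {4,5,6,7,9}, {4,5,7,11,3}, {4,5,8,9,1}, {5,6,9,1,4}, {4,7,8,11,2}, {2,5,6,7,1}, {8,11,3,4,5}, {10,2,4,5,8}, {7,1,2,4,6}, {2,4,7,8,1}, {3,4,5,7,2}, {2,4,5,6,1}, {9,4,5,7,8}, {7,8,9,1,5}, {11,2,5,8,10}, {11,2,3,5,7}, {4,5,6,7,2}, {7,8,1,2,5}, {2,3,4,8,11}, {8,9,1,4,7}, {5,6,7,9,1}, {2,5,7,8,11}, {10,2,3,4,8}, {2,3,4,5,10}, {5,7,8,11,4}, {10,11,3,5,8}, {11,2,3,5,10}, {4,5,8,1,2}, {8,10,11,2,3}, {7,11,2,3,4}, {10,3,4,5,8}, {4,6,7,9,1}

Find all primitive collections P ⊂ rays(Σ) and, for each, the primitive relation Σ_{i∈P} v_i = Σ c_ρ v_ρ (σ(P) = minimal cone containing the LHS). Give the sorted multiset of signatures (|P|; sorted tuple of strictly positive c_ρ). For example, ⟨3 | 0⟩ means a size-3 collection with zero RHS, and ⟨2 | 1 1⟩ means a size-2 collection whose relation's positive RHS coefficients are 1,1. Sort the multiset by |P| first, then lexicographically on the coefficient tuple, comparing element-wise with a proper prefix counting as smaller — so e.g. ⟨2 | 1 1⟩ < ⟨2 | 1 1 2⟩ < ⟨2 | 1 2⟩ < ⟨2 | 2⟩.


Σ has 18 primitive collections:

  {2,9}:  v_{2} + v_{9} = 0 — sig = ⟨2 | 0⟩
  {6,8}:  v_{6} + v_{8} = 0 — sig = ⟨2 | 0⟩
  {1,11}:  v_{1} + v_{11} = v_{2} + v_{8} — sig = ⟨2 | 1 1⟩
  {3,9}:  v_{3} + v_{9} = v_{4} + v_{5} + v_{11} — sig = ⟨2 | 1 1 1⟩
  {6,10}:  v_{6} + v_{10} = v_{2} + v_{3} + v_{5} — sig = ⟨2 | 1 1 1⟩
  {9,10}:  v_{9} + v_{10} = v_{3} + v_{5} + v_{8} — sig = ⟨2 | 1 1 1⟩
  {6,11}:  v_{6} + v_{11} = v_{2} + v_{4} + v_{5} + v_{7} — sig = ⟨2 | 1 1 1 1⟩
  {9,11}:  v_{9} + v_{11} = v_{4} + v_{5} + v_{7} + v_{8} — sig = ⟨2 | 1 1 1 1⟩
  {1,3}:  v_{1} + v_{3} = 2·v_{2} + v_{4} + v_{5} + v_{8} — sig = ⟨2 | 1 1 1 2⟩
  {7,10}:  v_{7} + v_{10} = v_{2} + v_{5} + 2·v_{11} — sig = ⟨2 | 1 1 2⟩
  {3,6}:  v_{3} + v_{6} = 2·v_{2} + 2·v_{4} + 2·v_{5} + v_{7} — sig = ⟨2 | 1 2 2 2⟩
  {1,10}:  v_{1} + v_{10} = 3·v_{2} + v_{4} + 2·v_{5} + 2·v_{8} — sig = ⟨2 | 1 2 2 3⟩
  {4,10,11}:  v_{4} + v_{10} + v_{11} = 2·v_{3} + v_{8} — sig = ⟨3 | 1 2⟩
  {3,7,8}:  v_{3} + v_{7} + v_{8} = 2·v_{11} — sig = ⟨3 | 2⟩
  {1,4,5,7}:  v_{1} + v_{4} + v_{5} + v_{7} = 0 — sig = ⟨4 | 0⟩
  {2,3,5,8}:  v_{2} + v_{3} + v_{5} + v_{8} = v_{10} — sig = ⟨4 | 1⟩
  {2,4,5,11}:  v_{2} + v_{4} + v_{5} + v_{11} = v_{3} — sig = ⟨4 | 1⟩
  {2,4,5,7,8}:  v_{2} + v_{4} + v_{5} + v_{7} + v_{8} = v_{11} — sig = ⟨5 | 1⟩

Hence PRS(X_Σ) =
[⟨2 | 0⟩, ⟨2 | 0⟩, ⟨2 | 1 1⟩, ⟨2 | 1 1 1⟩, ⟨2 | 1 1 1⟩, ⟨2 | 1 1 1⟩, ⟨2 | 1 1 1 1⟩, ⟨2 | 1 1 1 1⟩, ⟨2 | 1 1 1 2⟩, ⟨2 | 1 1 2⟩, ⟨2 | 1 2 2 2⟩, ⟨2 | 1 2 2 3⟩, ⟨3 | 1 2⟩, ⟨3 | 2⟩, ⟨4 | 0⟩, ⟨4 | 1⟩, ⟨4 | 1⟩, ⟨5 | 1⟩]


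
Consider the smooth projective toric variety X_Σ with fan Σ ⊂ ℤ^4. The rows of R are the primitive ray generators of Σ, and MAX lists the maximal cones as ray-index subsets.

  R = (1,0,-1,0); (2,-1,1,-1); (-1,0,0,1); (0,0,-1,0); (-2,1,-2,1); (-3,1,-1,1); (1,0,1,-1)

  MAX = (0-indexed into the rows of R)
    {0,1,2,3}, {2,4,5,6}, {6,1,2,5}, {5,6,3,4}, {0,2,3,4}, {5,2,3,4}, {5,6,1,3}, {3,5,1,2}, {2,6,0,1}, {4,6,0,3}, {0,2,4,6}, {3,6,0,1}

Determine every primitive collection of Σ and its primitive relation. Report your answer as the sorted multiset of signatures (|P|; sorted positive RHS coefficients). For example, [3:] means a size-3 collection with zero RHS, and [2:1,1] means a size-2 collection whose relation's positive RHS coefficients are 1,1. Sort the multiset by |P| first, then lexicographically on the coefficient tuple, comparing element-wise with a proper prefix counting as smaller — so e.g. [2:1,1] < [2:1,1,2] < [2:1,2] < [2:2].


The 3 primitive collections of Σ (r=7, n=4):

  P={0,5}:  v_{0} + v_{5} = v_{4}  ⇒ sig = [2:1]
  P={1,4}:  v_{1} + v_{4} = v_{3}  ⇒ sig = [2:1]
  P={2,3,6}:  v_{2} + v_{3} + v_{6} = 0  ⇒ sig = [3:]

so the primitive-relation signature multiset is
[[2:1], [2:1], [3:]]


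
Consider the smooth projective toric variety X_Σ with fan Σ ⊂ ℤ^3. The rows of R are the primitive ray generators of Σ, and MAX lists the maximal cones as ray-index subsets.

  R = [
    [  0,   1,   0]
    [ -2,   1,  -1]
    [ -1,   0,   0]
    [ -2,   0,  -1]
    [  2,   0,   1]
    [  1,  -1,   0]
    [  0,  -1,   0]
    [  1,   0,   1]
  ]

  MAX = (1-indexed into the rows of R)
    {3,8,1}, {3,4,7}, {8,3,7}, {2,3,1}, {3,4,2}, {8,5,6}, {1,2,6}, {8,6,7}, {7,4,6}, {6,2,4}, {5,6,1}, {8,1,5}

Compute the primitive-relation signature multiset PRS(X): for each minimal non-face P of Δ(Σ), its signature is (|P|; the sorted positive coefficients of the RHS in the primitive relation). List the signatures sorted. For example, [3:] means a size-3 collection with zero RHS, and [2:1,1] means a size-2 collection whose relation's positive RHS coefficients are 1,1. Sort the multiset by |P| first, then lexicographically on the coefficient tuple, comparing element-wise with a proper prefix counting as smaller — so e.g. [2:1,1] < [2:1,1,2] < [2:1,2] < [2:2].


11 minimal non-faces of Δ(Σ) (on 8 rays):

  P={1,7}:  v_{1} + v_{7} = 0  ⇒ sig = [2:]
  P={4,5}:  v_{4} + v_{5} = 0  ⇒ sig = [2:]
  P={1,4}:  v_{1} + v_{4} = v_{2}  ⇒ sig = [2:1]
  P={2,5}:  v_{2} + v_{5} = v_{1}  ⇒ sig = [2:1]
  P={2,7}:  v_{2} + v_{7} = v_{4}  ⇒ sig = [2:1]
  P={3,5}:  v_{3} + v_{5} = v_{8}  ⇒ sig = [2:1]
  P={3,6}:  v_{3} + v_{6} = v_{7}  ⇒ sig = [2:1]
  P={4,8}:  v_{4} + v_{8} = v_{3}  ⇒ sig = [2:1]
  P={2,8}:  v_{2} + v_{8} = v_{1} + v_{3}  ⇒ sig = [2:1,1]
  P={5,7}:  v_{5} + v_{7} = v_{6} + v_{8}  ⇒ sig = [2:1,1]
  P={1,6,8}:  v_{1} + v_{6} + v_{8} = v_{5}  ⇒ sig = [3:1]

Hence PRS(X_Σ) =
    [2:]
    [2:]
    [2:1]
    [2:1]
    [2:1]
    [2:1]
    [2:1]
    [2:1]
    [2:1,1]
    [2:1,1]
    [3:1]


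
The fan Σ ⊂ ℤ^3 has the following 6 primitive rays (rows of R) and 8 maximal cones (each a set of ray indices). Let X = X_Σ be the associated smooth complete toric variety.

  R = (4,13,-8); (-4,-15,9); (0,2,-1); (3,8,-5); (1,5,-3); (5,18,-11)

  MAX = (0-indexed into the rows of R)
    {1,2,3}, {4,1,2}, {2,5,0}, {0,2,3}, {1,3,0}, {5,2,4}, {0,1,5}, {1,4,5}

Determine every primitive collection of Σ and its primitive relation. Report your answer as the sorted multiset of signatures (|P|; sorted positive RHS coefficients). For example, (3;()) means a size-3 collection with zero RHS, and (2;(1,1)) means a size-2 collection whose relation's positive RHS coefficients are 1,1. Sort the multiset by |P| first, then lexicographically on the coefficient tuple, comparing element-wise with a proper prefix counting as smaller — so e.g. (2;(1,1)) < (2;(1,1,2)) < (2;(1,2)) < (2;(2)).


The 5 primitive collections of Σ (r=6, n=3):

  {0,4}:  v_{0} + v_{4} = v_{5} — sig = (2;(1))
  {3,4}:  v_{3} + v_{4} = v_{0} — sig = (2;(1))
  {3,5}:  v_{3} + v_{5} = 2·v_{0} — sig = (2;(2))
  {0,1,2}:  v_{0} + v_{1} + v_{2} = 0 — sig = (3;())
  {1,2,5}:  v_{1} + v_{2} + v_{5} = v_{4} — sig = (3;(1))

Signatures (|P|; sorted positive RHS coefficients), sorted:
    (2;(1))
    (2;(1))
    (2;(2))
    (3;())
    (3;(1))


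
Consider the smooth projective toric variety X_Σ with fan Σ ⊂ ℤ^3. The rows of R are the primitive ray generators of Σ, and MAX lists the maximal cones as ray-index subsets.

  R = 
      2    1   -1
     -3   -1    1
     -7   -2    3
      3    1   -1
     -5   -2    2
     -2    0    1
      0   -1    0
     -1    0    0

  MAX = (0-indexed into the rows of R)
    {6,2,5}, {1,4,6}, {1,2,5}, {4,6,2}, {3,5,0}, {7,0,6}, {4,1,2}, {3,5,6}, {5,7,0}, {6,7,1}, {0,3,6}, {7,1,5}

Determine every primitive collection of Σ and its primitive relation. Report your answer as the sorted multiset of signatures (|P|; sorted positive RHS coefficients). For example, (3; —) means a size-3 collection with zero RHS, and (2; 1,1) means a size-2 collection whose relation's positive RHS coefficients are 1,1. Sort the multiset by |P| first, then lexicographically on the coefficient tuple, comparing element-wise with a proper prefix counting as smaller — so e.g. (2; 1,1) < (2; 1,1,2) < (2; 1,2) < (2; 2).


14 collections generate NE(X_Σ); each relation:

  • {1,3}:  v_{1} + v_{3} = 0 ; sig = (2; —)
  • {0,1}:  v_{0} + v_{1} = v_{7} ; sig = (2; 1)
  • {0,4}:  v_{0} + v_{4} = v_{1} ; sig = (2; 1)
  • {3,7}:  v_{3} + v_{7} = v_{0} ; sig = (2; 1)
  • {4,5}:  v_{4} + v_{5} = v_{2} ; sig = (2; 1)
  • {0,2}:  v_{0} + v_{2} = v_{1} + v_{5} ; sig = (2; 1,1)
  • {3,4}:  v_{3} + v_{4} = v_{5} + v_{6} ; sig = (2; 1,1)
  • {2,3}:  v_{2} + v_{3} = 2·v_{5} + v_{6} ; sig = (2; 1,2)
  • {2,7}:  v_{2} + v_{7} = 2·v_{1} + v_{5} ; sig = (2; 1,2)
  • {4,7}:  v_{4} + v_{7} = 2·v_{1} ; sig = (2; 2)
  • {0,5,6}:  v_{0} + v_{5} + v_{6} = 0 ; sig = (3; —)
  • {1,5,6}:  v_{1} + v_{5} + v_{6} = v_{4} ; sig = (3; 1)
  • {5,6,7}:  v_{5} + v_{6} + v_{7} = v_{1} ; sig = (3; 1)
  • {1,2,6}:  v_{1} + v_{2} + v_{6} = 2·v_{4} ; sig = (3; 2)

Sorted signature multiset PRS(X):
[(2; —), (2; 1), (2; 1), (2; 1), (2; 1), (2; 1,1), (2; 1,1), (2; 1,2), (2; 1,2), (2; 2), (3; —), (3; 1), (3; 1), (3; 2)]


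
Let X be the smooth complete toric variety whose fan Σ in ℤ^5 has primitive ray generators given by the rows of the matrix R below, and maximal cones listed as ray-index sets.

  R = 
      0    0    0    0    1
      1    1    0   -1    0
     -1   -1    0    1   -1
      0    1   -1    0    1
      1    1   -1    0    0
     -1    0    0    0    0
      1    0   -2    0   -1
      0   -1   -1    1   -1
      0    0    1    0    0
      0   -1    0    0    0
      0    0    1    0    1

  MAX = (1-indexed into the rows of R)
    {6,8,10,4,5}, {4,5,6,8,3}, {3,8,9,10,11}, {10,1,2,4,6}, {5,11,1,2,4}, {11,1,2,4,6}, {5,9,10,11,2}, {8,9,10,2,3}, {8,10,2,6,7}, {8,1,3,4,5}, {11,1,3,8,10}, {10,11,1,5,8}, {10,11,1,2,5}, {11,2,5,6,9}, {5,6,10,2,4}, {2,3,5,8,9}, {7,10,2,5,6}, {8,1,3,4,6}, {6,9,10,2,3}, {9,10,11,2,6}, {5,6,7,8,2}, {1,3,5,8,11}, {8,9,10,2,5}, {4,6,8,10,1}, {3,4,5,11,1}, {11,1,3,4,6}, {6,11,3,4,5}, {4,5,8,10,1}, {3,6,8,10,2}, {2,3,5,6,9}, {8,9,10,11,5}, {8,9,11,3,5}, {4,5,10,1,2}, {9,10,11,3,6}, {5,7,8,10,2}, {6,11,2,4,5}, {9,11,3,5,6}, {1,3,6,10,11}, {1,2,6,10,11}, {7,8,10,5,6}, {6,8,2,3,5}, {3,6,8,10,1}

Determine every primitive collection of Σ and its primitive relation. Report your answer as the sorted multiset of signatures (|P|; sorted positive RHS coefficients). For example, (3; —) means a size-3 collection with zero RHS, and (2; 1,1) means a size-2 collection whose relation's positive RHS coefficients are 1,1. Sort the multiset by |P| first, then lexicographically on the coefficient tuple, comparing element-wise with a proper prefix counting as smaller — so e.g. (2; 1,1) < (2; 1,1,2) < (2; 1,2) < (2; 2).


23 minimal non-faces of Δ(Σ) (on 11 rays):

  {1,9}:  v_{1} + v_{9} = v_{11}  so sig = (2; 1)
  {7,9}:  v_{7} + v_{9} = v_{2} + v_{8}  so sig = (2; 1,1)
  {7,11}:  v_{7} + v_{11} = v_{5} + v_{10}  so sig = (2; 1,1)
  {4,9}:  v_{4} + v_{9} = v_{5} + v_{6} + v_{11}  so sig = (2; 1,1,1)
  {3,7}:  v_{3} + v_{7} = v_{2} + v_{6} + 2·v_{8}  so sig = (2; 1,1,2)
  {1,7}:  v_{1} + v_{7} = 2·v_{5} + v_{6} + 2·v_{10}  so sig = (2; 1,2,2)
  {4,7}:  v_{4} + v_{7} = 3·v_{5} + 2·v_{6} + 2·v_{10}  so sig = (2; 2,2,3)
  {1,2,3}:  v_{1} + v_{2} + v_{3} = 0  so sig = (3; —)
  {1,5,6}:  v_{1} + v_{5} + v_{6} = v_{4}  so sig = (3; 1)
  {2,3,11}:  v_{2} + v_{3} + v_{11} = v_{9}  so sig = (3; 1)
  {3,5,10}:  v_{3} + v_{5} + v_{10} = v_{8}  so sig = (3; 1)
  {6,8,9}:  v_{6} + v_{8} + v_{9} = v_{3}  so sig = (3; 1)
  {1,2,8}:  v_{1} + v_{2} + v_{8} = v_{5} + v_{10}  so sig = (3; 1,1)
  {2,3,4}:  v_{2} + v_{3} + v_{4} = v_{5} + v_{6}  so sig = (3; 1,1)
  {6,8,11}:  v_{6} + v_{8} + v_{11} = v_{1} + v_{3}  so sig = (3; 1,1)
  {2,8,11}:  v_{2} + v_{8} + v_{11} = v_{5} + v_{9} + v_{10}  so sig = (3; 1,1,1)
  {3,4,10}:  v_{3} + v_{4} + v_{10} = v_{1} + v_{6} + v_{8}  so sig = (3; 1,1,1)
  {2,4,8}:  v_{2} + v_{4} + v_{8} = 2·v_{5} + v_{6} + v_{10}  so sig = (3; 1,1,2)
  {4,8,11}:  v_{4} + v_{8} + v_{11} = 2·v_{1} + v_{3} + v_{5}  so sig = (3; 1,1,2)
  {4,10,11}:  v_{4} + v_{10} + v_{11} = 2·v_{1}  so sig = (3; 2)
  {5,6,9,10}:  v_{5} + v_{6} + v_{9} + v_{10} = 0  so sig = (4; —)
  {5,6,10,11}:  v_{5} + v_{6} + v_{10} + v_{11} = v_{1}  so sig = (4; 1)
  {2,5,6,8,10}:  v_{2} + v_{5} + v_{6} + v_{8} + v_{10} = v_{7}  so sig = (5; 1)

so the primitive-relation signature multiset is
    |P|=2: 7 collections, coeffs (1), (1,1), (1,1), (1,1,1), (1,1,2), (1,2,2), (2,2,3)
    |P|=3: 13 collections, coeffs (), (1), (1), (1), (1), (1,1), (1,1), (1,1), (1,1,1), (1,1,1), (1,1,2), (1,1,2), (2)
    |P|=4: 2 collections, coeffs (), (1)
    |P|=5: 1 collection, coeffs (1)


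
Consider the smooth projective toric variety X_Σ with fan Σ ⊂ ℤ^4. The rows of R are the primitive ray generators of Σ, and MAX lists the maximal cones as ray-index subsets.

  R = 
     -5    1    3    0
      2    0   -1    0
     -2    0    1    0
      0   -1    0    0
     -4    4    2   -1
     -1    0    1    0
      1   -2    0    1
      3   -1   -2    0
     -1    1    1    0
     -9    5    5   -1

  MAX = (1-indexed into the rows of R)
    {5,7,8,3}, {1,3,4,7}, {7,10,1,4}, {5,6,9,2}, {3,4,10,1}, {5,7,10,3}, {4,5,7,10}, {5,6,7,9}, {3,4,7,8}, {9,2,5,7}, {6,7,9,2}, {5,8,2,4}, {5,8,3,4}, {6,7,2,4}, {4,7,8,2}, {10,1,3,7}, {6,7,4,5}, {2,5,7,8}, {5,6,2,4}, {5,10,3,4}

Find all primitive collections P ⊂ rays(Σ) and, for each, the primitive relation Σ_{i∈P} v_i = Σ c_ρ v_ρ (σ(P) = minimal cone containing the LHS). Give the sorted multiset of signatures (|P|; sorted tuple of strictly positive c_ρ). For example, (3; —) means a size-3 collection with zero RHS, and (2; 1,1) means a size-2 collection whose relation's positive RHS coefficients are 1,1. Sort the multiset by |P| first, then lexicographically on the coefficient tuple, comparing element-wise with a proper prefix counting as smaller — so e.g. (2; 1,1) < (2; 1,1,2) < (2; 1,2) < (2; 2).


The 20 primitive collections of Σ (r=10, n=4):

  {2,3}:  v_{2} + v_{3} = 0 ; sig = (2; —)
  {1,5}:  v_{1} + v_{5} = v_{10} ; sig = (2; 1)
  {1,8}:  v_{1} + v_{8} = v_{3} ; sig = (2; 1)
  {4,9}:  v_{4} + v_{9} = v_{6} ; sig = (2; 1)
  {8,9}:  v_{8} + v_{9} = v_{2} ; sig = (2; 1)
  {6,8}:  v_{6} + v_{8} = v_{2} + v_{4} ; sig = (2; 1,1)
  {8,10}:  v_{8} + v_{10} = v_{3} + v_{5} ; sig = (2; 1,1)
  {1,2}:  v_{1} + v_{2} = v_{4} + v_{5} + v_{7} ; sig = (2; 1,1,1)
  {3,9}:  v_{3} + v_{9} = v_{4} + v_{5} + v_{7} ; sig = (2; 1,1,1)
  {2,10}:  v_{2} + v_{10} = v_{4} + 2·v_{5} + v_{7} ; sig = (2; 1,1,2)
  {3,6}:  v_{3} + v_{6} = 2·v_{4} + v_{5} + v_{7} ; sig = (2; 1,1,2)
  {1,9}:  v_{1} + v_{9} = 2·v_{4} + 2·v_{5} + 2·v_{7} ; sig = (2; 2,2,2)
  {1,6}:  v_{1} + v_{6} = 3·v_{4} + 2·v_{5} + 2·v_{7} ; sig = (2; 2,2,3)
  {9,10}:  v_{9} + v_{10} = 2·v_{4} + 3·v_{5} + 2·v_{7} ; sig = (2; 2,2,3)
  {6,10}:  v_{6} + v_{10} = 3·v_{4} + 3·v_{5} + 2·v_{7} ; sig = (2; 2,3,3)
  {4,5,7,8}:  v_{4} + v_{5} + v_{7} + v_{8} = 0 ; sig = (4; —)
  {2,4,5,7}:  v_{2} + v_{4} + v_{5} + v_{7} = v_{9} ; sig = (4; 1)
  {3,4,5,7}:  v_{3} + v_{4} + v_{5} + v_{7} = v_{1} ; sig = (4; 1)
  {2,5,6,7}:  v_{2} + v_{5} + v_{6} + v_{7} = 2·v_{9} ; sig = (4; 2)
  {3,4,7,10}:  v_{3} + v_{4} + v_{7} + v_{10} = 2·v_{1} ; sig = (4; 2)

so the primitive-relation signature multiset is
    |P|=2: 15 collections, coeffs (), (1), (1), (1), (1), (1,1), (1,1), (1,1,1), (1,1,1), (1,1,2), (1,1,2), (2,2,2), (2,2,3), (2,2,3), (2,3,3)
    |P|=4: 5 collections, coeffs (), (1), (1), (2), (2)


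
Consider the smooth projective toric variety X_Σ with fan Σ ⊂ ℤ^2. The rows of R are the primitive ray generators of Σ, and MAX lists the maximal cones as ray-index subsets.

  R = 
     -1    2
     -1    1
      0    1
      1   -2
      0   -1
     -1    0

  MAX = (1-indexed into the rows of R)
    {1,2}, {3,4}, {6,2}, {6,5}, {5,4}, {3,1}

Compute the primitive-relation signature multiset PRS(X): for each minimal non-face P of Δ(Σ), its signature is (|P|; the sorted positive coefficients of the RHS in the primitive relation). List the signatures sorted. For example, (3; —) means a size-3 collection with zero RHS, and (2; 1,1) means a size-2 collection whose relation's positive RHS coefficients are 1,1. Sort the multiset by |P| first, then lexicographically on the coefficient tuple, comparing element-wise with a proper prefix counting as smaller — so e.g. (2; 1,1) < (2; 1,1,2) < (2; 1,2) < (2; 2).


Primitive collections (9):

  • {1,4}:  v_{1} + v_{4} = 0  →  sig = (2; —)
  • {3,5}:  v_{3} + v_{5} = 0  →  sig = (2; —)
  • {1,5}:  v_{1} + v_{5} = v_{2}  →  sig = (2; 1)
  • {2,3}:  v_{2} + v_{3} = v_{1}  →  sig = (2; 1)
  • {2,4}:  v_{2} + v_{4} = v_{5}  →  sig = (2; 1)
  • {2,5}:  v_{2} + v_{5} = v_{6}  →  sig = (2; 1)
  • {3,6}:  v_{3} + v_{6} = v_{2}  →  sig = (2; 1)
  • {1,6}:  v_{1} + v_{6} = 2·v_{2}  →  sig = (2; 2)
  • {4,6}:  v_{4} + v_{6} = 2·v_{5}  →  sig = (2; 2)

Sorted signature multiset PRS(X):
{ (2; —) ×2,  (2; 1) ×5,  (2; 2) ×2 }


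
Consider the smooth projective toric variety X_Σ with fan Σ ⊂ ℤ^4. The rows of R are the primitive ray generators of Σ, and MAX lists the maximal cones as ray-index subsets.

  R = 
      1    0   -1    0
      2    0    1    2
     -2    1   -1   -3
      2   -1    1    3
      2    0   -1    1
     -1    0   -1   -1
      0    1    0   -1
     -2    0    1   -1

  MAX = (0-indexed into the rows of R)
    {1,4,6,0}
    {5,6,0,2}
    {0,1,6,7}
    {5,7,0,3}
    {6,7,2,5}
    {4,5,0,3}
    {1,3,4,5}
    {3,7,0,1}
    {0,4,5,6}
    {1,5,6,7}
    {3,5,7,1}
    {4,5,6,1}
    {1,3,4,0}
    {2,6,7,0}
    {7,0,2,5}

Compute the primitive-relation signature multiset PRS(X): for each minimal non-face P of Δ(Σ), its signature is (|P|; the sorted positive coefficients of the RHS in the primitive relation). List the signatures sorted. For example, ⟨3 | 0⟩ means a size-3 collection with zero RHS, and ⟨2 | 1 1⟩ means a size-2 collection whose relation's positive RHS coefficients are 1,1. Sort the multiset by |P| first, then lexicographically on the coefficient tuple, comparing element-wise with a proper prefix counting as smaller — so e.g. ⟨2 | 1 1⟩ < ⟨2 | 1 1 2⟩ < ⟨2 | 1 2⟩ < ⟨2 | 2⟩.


Δ(Σ) — 8 vertices, 7 min non-faces:

  {2,3}:  v_{2} + v_{3} = 0  so sig = ⟨2 | 0⟩
  {4,7}:  v_{4} + v_{7} = 0  so sig = ⟨2 | 0⟩
  {1,2}:  v_{1} + v_{2} = v_{6}  so sig = ⟨2 | 1⟩
  {3,6}:  v_{3} + v_{6} = v_{1}  so sig = ⟨2 | 1⟩
  {2,4}:  v_{2} + v_{4} = v_{0} + v_{5} + v_{6}  so sig = ⟨2 | 1 1 1⟩
  {0,1,5}:  v_{0} + v_{1} + v_{5} = v_{4}  so sig = ⟨3 | 1⟩
  {0,5,6,7}:  v_{0} + v_{5} + v_{6} + v_{7} = v_{2}  so sig = ⟨4 | 1⟩

Hence PRS(X_Σ) =
    |P|=2: 5 collections, coeffs (), (), (1), (1), (1,1,1)
    |P|=3: 1 collection, coeffs (1)
    |P|=4: 1 collection, coeffs (1)


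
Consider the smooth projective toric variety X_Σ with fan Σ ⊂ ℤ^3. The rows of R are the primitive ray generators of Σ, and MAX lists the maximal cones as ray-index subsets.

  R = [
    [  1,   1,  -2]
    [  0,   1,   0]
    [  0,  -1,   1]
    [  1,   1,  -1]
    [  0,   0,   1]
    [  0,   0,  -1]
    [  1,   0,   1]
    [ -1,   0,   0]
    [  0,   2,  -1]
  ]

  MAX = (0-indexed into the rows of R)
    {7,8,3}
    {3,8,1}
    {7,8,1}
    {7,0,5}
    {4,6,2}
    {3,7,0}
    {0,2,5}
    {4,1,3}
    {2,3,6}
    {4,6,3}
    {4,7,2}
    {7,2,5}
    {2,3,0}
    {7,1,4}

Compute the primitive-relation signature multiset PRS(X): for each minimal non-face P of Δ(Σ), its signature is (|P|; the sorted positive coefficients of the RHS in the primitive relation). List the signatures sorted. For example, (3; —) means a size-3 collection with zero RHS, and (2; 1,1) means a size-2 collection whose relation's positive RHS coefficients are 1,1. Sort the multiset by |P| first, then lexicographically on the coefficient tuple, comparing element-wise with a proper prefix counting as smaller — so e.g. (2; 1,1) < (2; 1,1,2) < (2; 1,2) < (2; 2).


|primitive collections| = 20. Relations:

  {4,5}:  v_{4} + v_{5} = 0  ⇒ sig = (2; —)
  {0,4}:  v_{0} + v_{4} = v_{3}  ⇒ sig = (2; 1)
  {1,2}:  v_{1} + v_{2} = v_{4}  ⇒ sig = (2; 1)
  {2,8}:  v_{2} + v_{8} = v_{1}  ⇒ sig = (2; 1)
  {3,5}:  v_{3} + v_{5} = v_{0}  ⇒ sig = (2; 1)
  {6,7}:  v_{6} + v_{7} = v_{4}  ⇒ sig = (2; 1)
  {1,5}:  v_{1} + v_{5} = v_{3} + v_{7}  ⇒ sig = (2; 1,1)
  {5,6}:  v_{5} + v_{6} = v_{2} + v_{3}  ⇒ sig = (2; 1,1)
  {6,8}:  v_{6} + v_{8} = v_{1} + v_{3} + v_{4}  ⇒ sig = (2; 1,1,1)
  {0,1}:  v_{0} + v_{1} = 2·v_{3} + v_{7}  ⇒ sig = (2; 1,2)
  {0,6}:  v_{0} + v_{6} = v_{2} + 2·v_{3}  ⇒ sig = (2; 1,2)
  {1,6}:  v_{1} + v_{6} = v_{3} + 2·v_{4}  ⇒ sig = (2; 1,2)
  {4,8}:  v_{4} + v_{8} = 2·v_{1}  ⇒ sig = (2; 2)
  {5,8}:  v_{5} + v_{8} = 2·v_{3} + 2·v_{7}  ⇒ sig = (2; 2,2)
  {0,8}:  v_{0} + v_{8} = 3·v_{3} + 2·v_{7}  ⇒ sig = (2; 2,3)
  {2,3,7}:  v_{2} + v_{3} + v_{7} = 0  ⇒ sig = (3; —)
  {0,2,7}:  v_{0} + v_{2} + v_{7} = v_{5}  ⇒ sig = (3; 1)
  {1,3,7}:  v_{1} + v_{3} + v_{7} = v_{8}  ⇒ sig = (3; 1)
  {2,3,4}:  v_{2} + v_{3} + v_{4} = v_{6}  ⇒ sig = (3; 1)
  {3,4,7}:  v_{3} + v_{4} + v_{7} = v_{1}  ⇒ sig = (3; 1)

Signatures (|P|; sorted positive RHS coefficients), sorted:
    |P|=2: 15 collections, coeffs (), (1), (1), (1), (1), (1), (1,1), (1,1), (1,1,1), (1,2), (1,2), (1,2), (2), (2,2), (2,3)
    |P|=3: 5 collections, coeffs (), (1), (1), (1), (1)


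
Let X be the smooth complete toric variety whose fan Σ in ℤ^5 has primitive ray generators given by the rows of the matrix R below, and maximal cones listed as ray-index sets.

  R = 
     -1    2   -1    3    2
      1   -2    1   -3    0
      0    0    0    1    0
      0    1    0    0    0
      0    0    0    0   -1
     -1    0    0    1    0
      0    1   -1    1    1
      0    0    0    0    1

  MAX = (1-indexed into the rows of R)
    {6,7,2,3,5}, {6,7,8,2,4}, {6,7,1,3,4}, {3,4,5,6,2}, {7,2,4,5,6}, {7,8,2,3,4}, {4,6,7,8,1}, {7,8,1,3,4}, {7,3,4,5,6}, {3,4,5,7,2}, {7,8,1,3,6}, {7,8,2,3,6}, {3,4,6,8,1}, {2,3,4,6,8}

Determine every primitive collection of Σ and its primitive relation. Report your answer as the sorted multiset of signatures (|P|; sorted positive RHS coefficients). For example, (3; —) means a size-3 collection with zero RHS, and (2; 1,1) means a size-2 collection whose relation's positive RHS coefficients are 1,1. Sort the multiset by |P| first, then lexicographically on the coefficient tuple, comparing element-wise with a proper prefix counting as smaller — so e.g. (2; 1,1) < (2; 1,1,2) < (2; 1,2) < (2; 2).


Δ(Σ) — 8 vertices, 5 min non-faces:

  • {5,8}:  v_{5} + v_{8} = 0  →  sig = (2; —)
  • {1,5}:  v_{1} + v_{5} = v_{3} + v_{4} + v_{6} + v_{7}  →  sig = (2; 1,1,1,1)
  • {1,2}:  v_{1} + v_{2} = 2·v_{8}  →  sig = (2; 2)
  • {2,3,4,6,7}:  v_{2} + v_{3} + v_{4} + v_{6} + v_{7} = v_{8}  →  sig = (5; 1)
  • {3,4,6,7,8}:  v_{3} + v_{4} + v_{6} + v_{7} + v_{8} = v_{1}  →  sig = (5; 1)

Sorted signature multiset PRS(X):
{ (2; —),  (2; 1,1,1,1),  (2; 2),  (5; 1) ×2 }


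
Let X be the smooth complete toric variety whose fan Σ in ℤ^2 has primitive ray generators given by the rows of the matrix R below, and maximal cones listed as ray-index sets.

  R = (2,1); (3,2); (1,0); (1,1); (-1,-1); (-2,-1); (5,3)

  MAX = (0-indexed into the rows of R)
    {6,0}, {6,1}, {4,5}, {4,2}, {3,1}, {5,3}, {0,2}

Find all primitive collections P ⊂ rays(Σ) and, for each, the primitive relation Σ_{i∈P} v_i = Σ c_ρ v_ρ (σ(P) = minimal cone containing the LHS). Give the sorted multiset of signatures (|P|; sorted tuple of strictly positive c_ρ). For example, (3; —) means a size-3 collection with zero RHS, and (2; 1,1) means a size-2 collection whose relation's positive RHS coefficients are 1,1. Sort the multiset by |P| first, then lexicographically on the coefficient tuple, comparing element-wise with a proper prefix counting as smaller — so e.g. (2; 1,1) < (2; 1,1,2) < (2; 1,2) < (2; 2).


|primitive collections| = 14. Relations:

  • {0,5}:  v_{0} + v_{5} = 0  so sig = (2; —)
  • {3,4}:  v_{3} + v_{4} = 0  so sig = (2; —)
  • {0,1}:  v_{0} + v_{1} = v_{6}  so sig = (2; 1)
  • {0,3}:  v_{0} + v_{3} = v_{1}  so sig = (2; 1)
  • {0,4}:  v_{0} + v_{4} = v_{2}  so sig = (2; 1)
  • {1,4}:  v_{1} + v_{4} = v_{0}  so sig = (2; 1)
  • {1,5}:  v_{1} + v_{5} = v_{3}  so sig = (2; 1)
  • {2,3}:  v_{2} + v_{3} = v_{0}  so sig = (2; 1)
  • {2,5}:  v_{2} + v_{5} = v_{4}  so sig = (2; 1)
  • {5,6}:  v_{5} + v_{6} = v_{1}  so sig = (2; 1)
  • {1,2}:  v_{1} + v_{2} = 2·v_{0}  so sig = (2; 2)
  • {3,6}:  v_{3} + v_{6} = 2·v_{1}  so sig = (2; 2)
  • {4,6}:  v_{4} + v_{6} = 2·v_{0}  so sig = (2; 2)
  • {2,6}:  v_{2} + v_{6} = 3·v_{0}  so sig = (2; 3)

Signatures (|P|; sorted positive RHS coefficients), sorted:
[(2; —), (2; —), (2; 1), (2; 1), (2; 1), (2; 1), (2; 1), (2; 1), (2; 1), (2; 1), (2; 2), (2; 2), (2; 2), (2; 3)]


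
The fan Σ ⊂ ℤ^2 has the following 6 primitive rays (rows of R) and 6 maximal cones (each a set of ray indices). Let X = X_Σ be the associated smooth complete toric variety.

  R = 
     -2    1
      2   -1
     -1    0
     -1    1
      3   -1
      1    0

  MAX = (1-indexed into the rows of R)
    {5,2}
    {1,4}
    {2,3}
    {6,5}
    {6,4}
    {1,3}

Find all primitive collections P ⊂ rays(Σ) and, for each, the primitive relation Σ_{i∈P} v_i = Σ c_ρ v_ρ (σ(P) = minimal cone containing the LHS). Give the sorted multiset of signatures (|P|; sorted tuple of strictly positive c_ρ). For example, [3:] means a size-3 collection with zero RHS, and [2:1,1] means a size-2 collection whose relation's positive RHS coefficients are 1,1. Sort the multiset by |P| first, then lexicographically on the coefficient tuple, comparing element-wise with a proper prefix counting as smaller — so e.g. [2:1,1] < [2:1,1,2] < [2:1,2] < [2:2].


|primitive collections| = 9. Relations:

  P = {1,2}:  v_{1} + v_{2} = 0  so sig = [2:]
  P = {3,6}:  v_{3} + v_{6} = 0  so sig = [2:]
  P = {1,5}:  v_{1} + v_{5} = v_{6}  so sig = [2:1]
  P = {1,6}:  v_{1} + v_{6} = v_{4}  so sig = [2:1]
  P = {2,4}:  v_{2} + v_{4} = v_{6}  so sig = [2:1]
  P = {2,6}:  v_{2} + v_{6} = v_{5}  so sig = [2:1]
  P = {3,4}:  v_{3} + v_{4} = v_{1}  so sig = [2:1]
  P = {3,5}:  v_{3} + v_{5} = v_{2}  so sig = [2:1]
  P = {4,5}:  v_{4} + v_{5} = 2·v_{6}  so sig = [2:2]

Hence PRS(X_Σ) =
    [2:]
    [2:]
    [2:1]
    [2:1]
    [2:1]
    [2:1]
    [2:1]
    [2:1]
    [2:2]


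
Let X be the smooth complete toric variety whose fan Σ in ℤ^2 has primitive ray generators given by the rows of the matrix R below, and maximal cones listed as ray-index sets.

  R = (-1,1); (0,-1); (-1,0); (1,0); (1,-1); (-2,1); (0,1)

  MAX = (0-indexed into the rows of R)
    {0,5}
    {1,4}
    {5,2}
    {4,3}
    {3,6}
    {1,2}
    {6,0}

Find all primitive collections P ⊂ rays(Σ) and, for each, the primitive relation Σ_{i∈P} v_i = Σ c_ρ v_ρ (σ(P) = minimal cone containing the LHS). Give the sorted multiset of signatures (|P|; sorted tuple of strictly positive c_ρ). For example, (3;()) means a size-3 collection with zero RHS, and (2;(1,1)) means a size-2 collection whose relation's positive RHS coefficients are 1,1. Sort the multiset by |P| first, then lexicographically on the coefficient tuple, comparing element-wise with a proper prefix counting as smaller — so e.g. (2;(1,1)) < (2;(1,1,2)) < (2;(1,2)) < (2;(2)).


14 collections generate NE(X_Σ); each relation:

  • {0,4}:  v_{0} + v_{4} = 0 ; sig = (2;())
  • {1,6}:  v_{1} + v_{6} = 0 ; sig = (2;())
  • {2,3}:  v_{2} + v_{3} = 0 ; sig = (2;())
  • {0,1}:  v_{0} + v_{1} = v_{2} ; sig = (2;(1))
  • {0,2}:  v_{0} + v_{2} = v_{5} ; sig = (2;(1))
  • {0,3}:  v_{0} + v_{3} = v_{6} ; sig = (2;(1))
  • {1,3}:  v_{1} + v_{3} = v_{4} ; sig = (2;(1))
  • {2,4}:  v_{2} + v_{4} = v_{1} ; sig = (2;(1))
  • {2,6}:  v_{2} + v_{6} = v_{0} ; sig = (2;(1))
  • {3,5}:  v_{3} + v_{5} = v_{0} ; sig = (2;(1))
  • {4,5}:  v_{4} + v_{5} = v_{2} ; sig = (2;(1))
  • {4,6}:  v_{4} + v_{6} = v_{3} ; sig = (2;(1))
  • {1,5}:  v_{1} + v_{5} = 2·v_{2} ; sig = (2;(2))
  • {5,6}:  v_{5} + v_{6} = 2·v_{0} ; sig = (2;(2))

so the primitive-relation signature multiset is
{ (2;()) ×3,  (2;(1)) ×9,  (2;(2)) ×2 }


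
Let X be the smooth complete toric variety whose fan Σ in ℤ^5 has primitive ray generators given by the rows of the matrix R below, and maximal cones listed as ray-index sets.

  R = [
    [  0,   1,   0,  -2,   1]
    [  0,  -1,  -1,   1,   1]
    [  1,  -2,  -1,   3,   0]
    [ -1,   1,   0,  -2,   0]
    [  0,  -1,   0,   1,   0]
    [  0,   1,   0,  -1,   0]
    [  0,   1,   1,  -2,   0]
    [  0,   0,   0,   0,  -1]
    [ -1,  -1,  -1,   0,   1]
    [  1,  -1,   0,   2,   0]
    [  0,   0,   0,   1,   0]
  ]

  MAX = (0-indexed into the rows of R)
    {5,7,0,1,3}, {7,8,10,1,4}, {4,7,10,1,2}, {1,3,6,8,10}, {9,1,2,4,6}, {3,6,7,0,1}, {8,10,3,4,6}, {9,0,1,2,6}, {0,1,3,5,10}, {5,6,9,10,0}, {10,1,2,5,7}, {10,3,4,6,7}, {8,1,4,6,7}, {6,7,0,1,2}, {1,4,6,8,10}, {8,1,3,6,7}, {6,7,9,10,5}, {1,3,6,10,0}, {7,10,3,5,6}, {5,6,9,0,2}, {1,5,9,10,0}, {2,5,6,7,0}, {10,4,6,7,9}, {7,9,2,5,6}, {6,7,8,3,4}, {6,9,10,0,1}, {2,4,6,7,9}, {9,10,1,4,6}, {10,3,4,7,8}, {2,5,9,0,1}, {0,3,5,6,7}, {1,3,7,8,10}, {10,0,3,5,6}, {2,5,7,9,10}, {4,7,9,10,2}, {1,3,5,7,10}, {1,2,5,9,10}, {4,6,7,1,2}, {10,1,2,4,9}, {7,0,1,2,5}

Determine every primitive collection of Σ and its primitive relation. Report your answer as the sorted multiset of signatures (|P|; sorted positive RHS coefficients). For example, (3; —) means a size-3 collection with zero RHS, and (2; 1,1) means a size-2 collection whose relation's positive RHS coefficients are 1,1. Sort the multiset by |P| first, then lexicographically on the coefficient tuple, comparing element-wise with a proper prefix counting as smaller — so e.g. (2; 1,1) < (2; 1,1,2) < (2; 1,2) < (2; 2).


|primitive collections| = 17. Relations:

  P = {3,9}:  v_{3} + v_{9} = 0 — sig = (2; —)
  P = {4,5}:  v_{4} + v_{5} = 0 — sig = (2; —)
  P = {0,4}:  v_{0} + v_{4} = v_{1} + v_{6} — sig = (2; 1,1)
  P = {2,3}:  v_{2} + v_{3} = v_{1} + v_{7} — sig = (2; 1,1)
  P = {5,8}:  v_{5} + v_{8} = v_{1} + v_{3} — sig = (2; 1,1)
  P = {8,9}:  v_{8} + v_{9} = v_{1} + v_{4} — sig = (2; 1,1)
  P = {0,8}:  v_{0} + v_{8} = 2·v_{1} + v_{3} + v_{6} — sig = (2; 1,1,2)
  P = {2,8}:  v_{2} + v_{8} = 2·v_{1} + v_{4} + v_{7} — sig = (2; 1,1,2)
  P = {0,7,10}:  v_{0} + v_{7} + v_{10} = v_{5} — sig = (3; 1)
  P = {1,3,4}:  v_{1} + v_{3} + v_{4} = v_{8} — sig = (3; 1)
  P = {1,5,6}:  v_{1} + v_{5} + v_{6} = v_{0} — sig = (3; 1)
  P = {1,7,9}:  v_{1} + v_{7} + v_{9} = v_{2} — sig = (3; 1)
  P = {2,6,10}:  v_{2} + v_{6} + v_{10} = v_{9} — sig = (3; 1)
  P = {0,2,10}:  v_{0} + v_{2} + v_{10} = v_{1} + v_{5} + v_{9} — sig = (3; 1,1,1)
  P = {0,7,9}:  v_{0} + v_{7} + v_{9} = v_{2} + v_{5} + v_{6} — sig = (3; 1,1,1)
  P = {1,6,7,10}:  v_{1} + v_{6} + v_{7} + v_{10} = 0 — sig = (4; —)
  P = {6,7,8,10}:  v_{6} + v_{7} + v_{8} + v_{10} = v_{3} + v_{4} — sig = (4; 1,1)

so the primitive-relation signature multiset is
[(2; —), (2; —), (2; 1,1), (2; 1,1), (2; 1,1), (2; 1,1), (2; 1,1,2), (2; 1,1,2), (3; 1), (3; 1), (3; 1), (3; 1), (3; 1), (3; 1,1,1), (3; 1,1,1), (4; —), (4; 1,1)]


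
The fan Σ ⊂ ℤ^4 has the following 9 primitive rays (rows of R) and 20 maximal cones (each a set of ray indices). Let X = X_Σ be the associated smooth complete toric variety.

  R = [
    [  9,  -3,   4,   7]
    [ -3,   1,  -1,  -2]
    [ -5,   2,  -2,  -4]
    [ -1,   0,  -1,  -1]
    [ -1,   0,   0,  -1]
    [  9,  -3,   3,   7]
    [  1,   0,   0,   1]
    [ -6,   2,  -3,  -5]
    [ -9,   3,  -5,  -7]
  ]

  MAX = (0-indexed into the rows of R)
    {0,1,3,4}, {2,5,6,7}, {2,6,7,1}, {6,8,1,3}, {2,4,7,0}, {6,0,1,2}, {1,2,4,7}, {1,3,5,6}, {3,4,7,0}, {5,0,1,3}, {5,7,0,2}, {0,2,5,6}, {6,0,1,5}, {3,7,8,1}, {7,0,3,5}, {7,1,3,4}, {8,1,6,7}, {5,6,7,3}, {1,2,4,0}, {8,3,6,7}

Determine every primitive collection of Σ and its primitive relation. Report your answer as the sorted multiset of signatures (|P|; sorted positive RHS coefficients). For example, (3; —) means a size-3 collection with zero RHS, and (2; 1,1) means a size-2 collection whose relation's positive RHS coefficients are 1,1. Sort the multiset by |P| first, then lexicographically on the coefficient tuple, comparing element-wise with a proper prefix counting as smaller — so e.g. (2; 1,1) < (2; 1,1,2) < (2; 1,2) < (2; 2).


Primitive collections (13):

  • {4,6}:  v_{4} + v_{6} = 0  ⇒ sig = (2; —)
  • {2,3}:  v_{2} + v_{3} = v_{7}  ⇒ sig = (2; 1)
  • {0,8}:  v_{0} + v_{8} = v_{3} + v_{6}  ⇒ sig = (2; 1,1)
  • {4,5}:  v_{4} + v_{5} = v_{0} + v_{3}  ⇒ sig = (2; 1,1)
  • {4,8}:  v_{4} + v_{8} = v_{1} + v_{3} + v_{7}  ⇒ sig = (2; 1,1,1)
  • {2,8}:  v_{2} + v_{8} = v_{1} + v_{6} + 2·v_{7}  ⇒ sig = (2; 1,1,2)
  • {5,8}:  v_{5} + v_{8} = 2·v_{3} + 2·v_{6}  ⇒ sig = (2; 2,2)
  • {0,1,7}:  v_{0} + v_{1} + v_{7} = 0  ⇒ sig = (3; —)
  • {0,3,6}:  v_{0} + v_{3} + v_{6} = v_{5}  ⇒ sig = (3; 1)
  • {1,2,5}:  v_{1} + v_{2} + v_{5} = v_{6}  ⇒ sig = (3; 1)
  • {0,6,7}:  v_{0} + v_{6} + v_{7} = v_{2} + v_{5}  ⇒ sig = (3; 1,1)
  • {1,5,7}:  v_{1} + v_{5} + v_{7} = v_{3} + v_{6}  ⇒ sig = (3; 1,1)
  • {1,3,6,7}:  v_{1} + v_{3} + v_{6} + v_{7} = v_{8}  ⇒ sig = (4; 1)

Hence PRS(X_Σ) =
    (2; —)
    (2; 1)
    (2; 1,1)
    (2; 1,1)
    (2; 1,1,1)
    (2; 1,1,2)
    (2; 2,2)
    (3; —)
    (3; 1)
    (3; 1)
    (3; 1,1)
    (3; 1,1)
    (4; 1)


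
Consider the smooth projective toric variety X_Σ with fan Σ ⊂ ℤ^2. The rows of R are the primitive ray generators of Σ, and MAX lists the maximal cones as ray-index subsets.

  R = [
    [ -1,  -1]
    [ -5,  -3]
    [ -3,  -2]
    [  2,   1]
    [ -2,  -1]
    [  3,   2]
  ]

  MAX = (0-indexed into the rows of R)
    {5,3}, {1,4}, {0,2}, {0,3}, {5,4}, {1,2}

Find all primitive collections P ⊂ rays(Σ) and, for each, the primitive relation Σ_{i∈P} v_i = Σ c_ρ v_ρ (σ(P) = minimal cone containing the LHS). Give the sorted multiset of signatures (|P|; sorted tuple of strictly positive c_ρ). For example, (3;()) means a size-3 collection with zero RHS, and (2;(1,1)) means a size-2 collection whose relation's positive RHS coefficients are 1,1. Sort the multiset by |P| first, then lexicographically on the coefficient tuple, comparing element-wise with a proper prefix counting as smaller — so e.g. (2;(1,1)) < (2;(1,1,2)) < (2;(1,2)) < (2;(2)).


Σ has 9 primitive collections:

  P={2,5}:  v_{2} + v_{5} = 0  ⇒ sig = (2;())
  P={3,4}:  v_{3} + v_{4} = 0  ⇒ sig = (2;())
  P={0,4}:  v_{0} + v_{4} = v_{2}  ⇒ sig = (2;(1))
  P={0,5}:  v_{0} + v_{5} = v_{3}  ⇒ sig = (2;(1))
  P={1,3}:  v_{1} + v_{3} = v_{2}  ⇒ sig = (2;(1))
  P={1,5}:  v_{1} + v_{5} = v_{4}  ⇒ sig = (2;(1))
  P={2,3}:  v_{2} + v_{3} = v_{0}  ⇒ sig = (2;(1))
  P={2,4}:  v_{2} + v_{4} = v_{1}  ⇒ sig = (2;(1))
  P={0,1}:  v_{0} + v_{1} = 2·v_{2}  ⇒ sig = (2;(2))

Signatures (|P|; sorted positive RHS coefficients), sorted:
    (2;())
    (2;())
    (2;(1))
    (2;(1))
    (2;(1))
    (2;(1))
    (2;(1))
    (2;(1))
    (2;(2))
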